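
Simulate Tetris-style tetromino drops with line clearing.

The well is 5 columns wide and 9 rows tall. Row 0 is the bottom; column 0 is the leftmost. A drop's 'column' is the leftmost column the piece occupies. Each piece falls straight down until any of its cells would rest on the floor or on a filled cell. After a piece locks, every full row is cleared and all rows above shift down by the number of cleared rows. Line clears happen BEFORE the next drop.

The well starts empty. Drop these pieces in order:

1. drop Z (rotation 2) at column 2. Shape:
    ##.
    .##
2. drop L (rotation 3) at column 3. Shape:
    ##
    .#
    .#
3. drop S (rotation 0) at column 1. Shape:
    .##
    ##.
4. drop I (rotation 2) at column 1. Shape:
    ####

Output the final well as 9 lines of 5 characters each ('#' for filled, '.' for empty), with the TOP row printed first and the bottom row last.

Drop 1: Z rot2 at col 2 lands with bottom-row=0; cleared 0 line(s) (total 0); column heights now [0 0 2 2 1], max=2
Drop 2: L rot3 at col 3 lands with bottom-row=1; cleared 0 line(s) (total 0); column heights now [0 0 2 4 4], max=4
Drop 3: S rot0 at col 1 lands with bottom-row=3; cleared 0 line(s) (total 0); column heights now [0 4 5 5 4], max=5
Drop 4: I rot2 at col 1 lands with bottom-row=5; cleared 0 line(s) (total 0); column heights now [0 6 6 6 6], max=6

Answer: .....
.....
.....
.####
..##.
.####
....#
..###
...##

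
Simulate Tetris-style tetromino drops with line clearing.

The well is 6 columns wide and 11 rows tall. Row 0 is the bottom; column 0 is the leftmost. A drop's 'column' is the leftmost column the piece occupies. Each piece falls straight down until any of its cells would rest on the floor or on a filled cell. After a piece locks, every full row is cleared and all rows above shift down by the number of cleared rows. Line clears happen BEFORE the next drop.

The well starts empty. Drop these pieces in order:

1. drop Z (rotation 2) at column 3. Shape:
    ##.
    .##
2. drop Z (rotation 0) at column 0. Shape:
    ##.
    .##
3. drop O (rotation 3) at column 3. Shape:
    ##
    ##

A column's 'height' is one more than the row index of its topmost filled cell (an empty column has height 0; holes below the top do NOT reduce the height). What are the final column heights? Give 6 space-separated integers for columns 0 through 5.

Answer: 2 2 1 4 4 1

Derivation:
Drop 1: Z rot2 at col 3 lands with bottom-row=0; cleared 0 line(s) (total 0); column heights now [0 0 0 2 2 1], max=2
Drop 2: Z rot0 at col 0 lands with bottom-row=0; cleared 0 line(s) (total 0); column heights now [2 2 1 2 2 1], max=2
Drop 3: O rot3 at col 3 lands with bottom-row=2; cleared 0 line(s) (total 0); column heights now [2 2 1 4 4 1], max=4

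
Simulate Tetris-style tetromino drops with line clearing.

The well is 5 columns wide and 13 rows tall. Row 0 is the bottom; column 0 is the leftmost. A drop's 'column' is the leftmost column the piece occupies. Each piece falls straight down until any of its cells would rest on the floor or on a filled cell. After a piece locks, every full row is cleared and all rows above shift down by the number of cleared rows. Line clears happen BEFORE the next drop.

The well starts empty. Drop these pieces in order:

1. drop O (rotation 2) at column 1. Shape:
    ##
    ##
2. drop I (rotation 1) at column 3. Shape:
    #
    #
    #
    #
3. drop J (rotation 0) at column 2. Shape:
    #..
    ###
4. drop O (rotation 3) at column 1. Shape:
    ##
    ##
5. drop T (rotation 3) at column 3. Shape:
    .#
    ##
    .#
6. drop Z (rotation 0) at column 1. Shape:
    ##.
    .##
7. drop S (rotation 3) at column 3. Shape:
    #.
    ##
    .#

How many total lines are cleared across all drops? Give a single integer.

Answer: 0

Derivation:
Drop 1: O rot2 at col 1 lands with bottom-row=0; cleared 0 line(s) (total 0); column heights now [0 2 2 0 0], max=2
Drop 2: I rot1 at col 3 lands with bottom-row=0; cleared 0 line(s) (total 0); column heights now [0 2 2 4 0], max=4
Drop 3: J rot0 at col 2 lands with bottom-row=4; cleared 0 line(s) (total 0); column heights now [0 2 6 5 5], max=6
Drop 4: O rot3 at col 1 lands with bottom-row=6; cleared 0 line(s) (total 0); column heights now [0 8 8 5 5], max=8
Drop 5: T rot3 at col 3 lands with bottom-row=5; cleared 0 line(s) (total 0); column heights now [0 8 8 7 8], max=8
Drop 6: Z rot0 at col 1 lands with bottom-row=8; cleared 0 line(s) (total 0); column heights now [0 10 10 9 8], max=10
Drop 7: S rot3 at col 3 lands with bottom-row=8; cleared 0 line(s) (total 0); column heights now [0 10 10 11 10], max=11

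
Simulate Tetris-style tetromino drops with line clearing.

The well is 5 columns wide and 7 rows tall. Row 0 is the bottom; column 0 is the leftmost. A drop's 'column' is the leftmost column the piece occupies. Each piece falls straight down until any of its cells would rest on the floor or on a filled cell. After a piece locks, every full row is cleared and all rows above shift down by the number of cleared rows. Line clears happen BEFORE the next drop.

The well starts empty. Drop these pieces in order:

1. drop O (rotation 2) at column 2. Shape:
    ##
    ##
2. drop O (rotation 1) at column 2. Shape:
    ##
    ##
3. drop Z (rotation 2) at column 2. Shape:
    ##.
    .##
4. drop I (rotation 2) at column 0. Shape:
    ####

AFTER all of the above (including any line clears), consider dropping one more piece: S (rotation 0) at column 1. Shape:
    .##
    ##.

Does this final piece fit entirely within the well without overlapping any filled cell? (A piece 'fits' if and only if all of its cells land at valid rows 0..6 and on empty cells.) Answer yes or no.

Drop 1: O rot2 at col 2 lands with bottom-row=0; cleared 0 line(s) (total 0); column heights now [0 0 2 2 0], max=2
Drop 2: O rot1 at col 2 lands with bottom-row=2; cleared 0 line(s) (total 0); column heights now [0 0 4 4 0], max=4
Drop 3: Z rot2 at col 2 lands with bottom-row=4; cleared 0 line(s) (total 0); column heights now [0 0 6 6 5], max=6
Drop 4: I rot2 at col 0 lands with bottom-row=6; cleared 0 line(s) (total 0); column heights now [7 7 7 7 5], max=7
Test piece S rot0 at col 1 (width 3): heights before test = [7 7 7 7 5]; fits = False

Answer: no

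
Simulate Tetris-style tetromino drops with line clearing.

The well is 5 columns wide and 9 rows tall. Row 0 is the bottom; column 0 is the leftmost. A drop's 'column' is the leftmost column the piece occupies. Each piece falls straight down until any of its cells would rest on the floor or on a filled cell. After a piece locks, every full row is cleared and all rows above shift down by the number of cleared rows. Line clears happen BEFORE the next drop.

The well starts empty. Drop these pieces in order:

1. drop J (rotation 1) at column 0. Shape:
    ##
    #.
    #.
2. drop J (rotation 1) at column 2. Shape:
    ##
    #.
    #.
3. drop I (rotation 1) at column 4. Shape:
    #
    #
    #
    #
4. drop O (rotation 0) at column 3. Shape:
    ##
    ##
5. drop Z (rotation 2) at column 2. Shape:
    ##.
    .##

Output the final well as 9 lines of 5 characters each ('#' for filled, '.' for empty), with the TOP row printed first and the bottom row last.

Drop 1: J rot1 at col 0 lands with bottom-row=0; cleared 0 line(s) (total 0); column heights now [3 3 0 0 0], max=3
Drop 2: J rot1 at col 2 lands with bottom-row=0; cleared 0 line(s) (total 0); column heights now [3 3 3 3 0], max=3
Drop 3: I rot1 at col 4 lands with bottom-row=0; cleared 1 line(s) (total 1); column heights now [2 0 2 0 3], max=3
Drop 4: O rot0 at col 3 lands with bottom-row=3; cleared 0 line(s) (total 1); column heights now [2 0 2 5 5], max=5
Drop 5: Z rot2 at col 2 lands with bottom-row=5; cleared 0 line(s) (total 1); column heights now [2 0 7 7 6], max=7

Answer: .....
.....
..##.
...##
...##
...##
....#
#.#.#
#.#.#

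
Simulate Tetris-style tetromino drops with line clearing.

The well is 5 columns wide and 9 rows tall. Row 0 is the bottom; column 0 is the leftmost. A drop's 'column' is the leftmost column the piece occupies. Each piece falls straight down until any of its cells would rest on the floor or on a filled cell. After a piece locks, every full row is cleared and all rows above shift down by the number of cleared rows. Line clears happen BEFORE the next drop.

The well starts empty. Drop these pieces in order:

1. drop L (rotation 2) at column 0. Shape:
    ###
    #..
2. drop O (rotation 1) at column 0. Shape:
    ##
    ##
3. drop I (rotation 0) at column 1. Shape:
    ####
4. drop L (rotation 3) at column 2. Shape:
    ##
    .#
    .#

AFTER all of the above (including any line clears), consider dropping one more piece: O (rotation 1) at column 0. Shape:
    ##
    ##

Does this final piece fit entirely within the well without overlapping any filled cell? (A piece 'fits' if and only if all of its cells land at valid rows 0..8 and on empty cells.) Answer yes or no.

Drop 1: L rot2 at col 0 lands with bottom-row=0; cleared 0 line(s) (total 0); column heights now [2 2 2 0 0], max=2
Drop 2: O rot1 at col 0 lands with bottom-row=2; cleared 0 line(s) (total 0); column heights now [4 4 2 0 0], max=4
Drop 3: I rot0 at col 1 lands with bottom-row=4; cleared 0 line(s) (total 0); column heights now [4 5 5 5 5], max=5
Drop 4: L rot3 at col 2 lands with bottom-row=5; cleared 0 line(s) (total 0); column heights now [4 5 8 8 5], max=8
Test piece O rot1 at col 0 (width 2): heights before test = [4 5 8 8 5]; fits = True

Answer: yes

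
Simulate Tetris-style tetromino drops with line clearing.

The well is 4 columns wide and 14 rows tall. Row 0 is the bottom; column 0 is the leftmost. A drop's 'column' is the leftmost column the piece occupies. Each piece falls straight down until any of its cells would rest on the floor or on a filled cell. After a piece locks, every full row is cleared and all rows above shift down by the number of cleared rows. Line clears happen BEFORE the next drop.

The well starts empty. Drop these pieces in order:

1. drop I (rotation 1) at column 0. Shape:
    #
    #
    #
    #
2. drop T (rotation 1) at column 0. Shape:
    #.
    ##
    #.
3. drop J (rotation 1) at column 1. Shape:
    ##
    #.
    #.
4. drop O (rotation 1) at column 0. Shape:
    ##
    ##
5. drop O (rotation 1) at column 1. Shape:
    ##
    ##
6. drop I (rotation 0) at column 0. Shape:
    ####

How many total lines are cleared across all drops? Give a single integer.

Answer: 1

Derivation:
Drop 1: I rot1 at col 0 lands with bottom-row=0; cleared 0 line(s) (total 0); column heights now [4 0 0 0], max=4
Drop 2: T rot1 at col 0 lands with bottom-row=4; cleared 0 line(s) (total 0); column heights now [7 6 0 0], max=7
Drop 3: J rot1 at col 1 lands with bottom-row=6; cleared 0 line(s) (total 0); column heights now [7 9 9 0], max=9
Drop 4: O rot1 at col 0 lands with bottom-row=9; cleared 0 line(s) (total 0); column heights now [11 11 9 0], max=11
Drop 5: O rot1 at col 1 lands with bottom-row=11; cleared 0 line(s) (total 0); column heights now [11 13 13 0], max=13
Drop 6: I rot0 at col 0 lands with bottom-row=13; cleared 1 line(s) (total 1); column heights now [11 13 13 0], max=13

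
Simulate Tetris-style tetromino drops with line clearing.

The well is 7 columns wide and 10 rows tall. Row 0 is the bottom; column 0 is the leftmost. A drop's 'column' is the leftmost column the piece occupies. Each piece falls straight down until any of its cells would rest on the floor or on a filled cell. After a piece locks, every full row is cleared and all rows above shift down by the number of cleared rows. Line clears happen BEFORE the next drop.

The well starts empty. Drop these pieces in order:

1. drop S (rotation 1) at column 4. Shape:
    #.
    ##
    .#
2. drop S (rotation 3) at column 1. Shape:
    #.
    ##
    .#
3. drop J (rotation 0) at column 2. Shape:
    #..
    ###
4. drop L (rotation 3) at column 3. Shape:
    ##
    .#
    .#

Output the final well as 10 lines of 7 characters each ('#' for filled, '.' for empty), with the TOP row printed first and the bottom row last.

Drop 1: S rot1 at col 4 lands with bottom-row=0; cleared 0 line(s) (total 0); column heights now [0 0 0 0 3 2 0], max=3
Drop 2: S rot3 at col 1 lands with bottom-row=0; cleared 0 line(s) (total 0); column heights now [0 3 2 0 3 2 0], max=3
Drop 3: J rot0 at col 2 lands with bottom-row=3; cleared 0 line(s) (total 0); column heights now [0 3 5 4 4 2 0], max=5
Drop 4: L rot3 at col 3 lands with bottom-row=4; cleared 0 line(s) (total 0); column heights now [0 3 5 7 7 2 0], max=7

Answer: .......
.......
.......
...##..
....#..
..#.#..
..###..
.#..#..
.##.##.
..#..#.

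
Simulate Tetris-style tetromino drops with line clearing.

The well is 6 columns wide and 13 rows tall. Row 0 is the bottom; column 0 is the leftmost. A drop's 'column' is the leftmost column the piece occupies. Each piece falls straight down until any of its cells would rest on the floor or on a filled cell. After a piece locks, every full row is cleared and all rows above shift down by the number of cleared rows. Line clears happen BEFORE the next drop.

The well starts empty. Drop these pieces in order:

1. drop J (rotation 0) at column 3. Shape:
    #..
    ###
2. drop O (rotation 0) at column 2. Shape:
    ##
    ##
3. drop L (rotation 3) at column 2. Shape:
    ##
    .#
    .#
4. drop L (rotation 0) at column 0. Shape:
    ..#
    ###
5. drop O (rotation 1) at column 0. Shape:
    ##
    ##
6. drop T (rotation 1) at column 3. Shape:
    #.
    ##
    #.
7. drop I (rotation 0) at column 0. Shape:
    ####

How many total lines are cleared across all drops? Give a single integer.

Answer: 0

Derivation:
Drop 1: J rot0 at col 3 lands with bottom-row=0; cleared 0 line(s) (total 0); column heights now [0 0 0 2 1 1], max=2
Drop 2: O rot0 at col 2 lands with bottom-row=2; cleared 0 line(s) (total 0); column heights now [0 0 4 4 1 1], max=4
Drop 3: L rot3 at col 2 lands with bottom-row=4; cleared 0 line(s) (total 0); column heights now [0 0 7 7 1 1], max=7
Drop 4: L rot0 at col 0 lands with bottom-row=7; cleared 0 line(s) (total 0); column heights now [8 8 9 7 1 1], max=9
Drop 5: O rot1 at col 0 lands with bottom-row=8; cleared 0 line(s) (total 0); column heights now [10 10 9 7 1 1], max=10
Drop 6: T rot1 at col 3 lands with bottom-row=7; cleared 0 line(s) (total 0); column heights now [10 10 9 10 9 1], max=10
Drop 7: I rot0 at col 0 lands with bottom-row=10; cleared 0 line(s) (total 0); column heights now [11 11 11 11 9 1], max=11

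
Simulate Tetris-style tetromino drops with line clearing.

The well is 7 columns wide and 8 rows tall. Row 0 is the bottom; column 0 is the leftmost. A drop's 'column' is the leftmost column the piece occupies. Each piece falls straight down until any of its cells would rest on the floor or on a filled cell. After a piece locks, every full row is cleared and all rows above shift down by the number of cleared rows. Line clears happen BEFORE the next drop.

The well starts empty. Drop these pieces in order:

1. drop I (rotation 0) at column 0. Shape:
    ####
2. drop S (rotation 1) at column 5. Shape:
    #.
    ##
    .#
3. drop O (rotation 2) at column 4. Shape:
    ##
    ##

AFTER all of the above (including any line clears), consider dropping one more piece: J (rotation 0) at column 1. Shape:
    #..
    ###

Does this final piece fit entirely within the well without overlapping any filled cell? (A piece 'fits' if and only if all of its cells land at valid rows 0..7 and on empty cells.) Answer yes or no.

Answer: yes

Derivation:
Drop 1: I rot0 at col 0 lands with bottom-row=0; cleared 0 line(s) (total 0); column heights now [1 1 1 1 0 0 0], max=1
Drop 2: S rot1 at col 5 lands with bottom-row=0; cleared 0 line(s) (total 0); column heights now [1 1 1 1 0 3 2], max=3
Drop 3: O rot2 at col 4 lands with bottom-row=3; cleared 0 line(s) (total 0); column heights now [1 1 1 1 5 5 2], max=5
Test piece J rot0 at col 1 (width 3): heights before test = [1 1 1 1 5 5 2]; fits = True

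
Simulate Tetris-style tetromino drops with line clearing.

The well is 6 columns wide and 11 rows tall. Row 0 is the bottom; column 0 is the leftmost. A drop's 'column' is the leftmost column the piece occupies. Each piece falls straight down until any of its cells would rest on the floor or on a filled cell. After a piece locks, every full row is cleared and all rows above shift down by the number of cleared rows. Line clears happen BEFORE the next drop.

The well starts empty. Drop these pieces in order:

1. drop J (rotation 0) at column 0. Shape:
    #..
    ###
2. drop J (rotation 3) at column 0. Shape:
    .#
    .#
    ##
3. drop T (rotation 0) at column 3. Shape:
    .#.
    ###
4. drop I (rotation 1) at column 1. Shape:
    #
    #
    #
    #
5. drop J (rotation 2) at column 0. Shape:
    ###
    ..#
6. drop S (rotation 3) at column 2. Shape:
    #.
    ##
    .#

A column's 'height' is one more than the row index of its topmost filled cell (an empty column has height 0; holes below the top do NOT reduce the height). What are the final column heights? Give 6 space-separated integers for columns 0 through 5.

Answer: 9 9 11 10 1 0

Derivation:
Drop 1: J rot0 at col 0 lands with bottom-row=0; cleared 0 line(s) (total 0); column heights now [2 1 1 0 0 0], max=2
Drop 2: J rot3 at col 0 lands with bottom-row=2; cleared 0 line(s) (total 0); column heights now [3 5 1 0 0 0], max=5
Drop 3: T rot0 at col 3 lands with bottom-row=0; cleared 1 line(s) (total 1); column heights now [2 4 0 0 1 0], max=4
Drop 4: I rot1 at col 1 lands with bottom-row=4; cleared 0 line(s) (total 1); column heights now [2 8 0 0 1 0], max=8
Drop 5: J rot2 at col 0 lands with bottom-row=7; cleared 0 line(s) (total 1); column heights now [9 9 9 0 1 0], max=9
Drop 6: S rot3 at col 2 lands with bottom-row=8; cleared 0 line(s) (total 1); column heights now [9 9 11 10 1 0], max=11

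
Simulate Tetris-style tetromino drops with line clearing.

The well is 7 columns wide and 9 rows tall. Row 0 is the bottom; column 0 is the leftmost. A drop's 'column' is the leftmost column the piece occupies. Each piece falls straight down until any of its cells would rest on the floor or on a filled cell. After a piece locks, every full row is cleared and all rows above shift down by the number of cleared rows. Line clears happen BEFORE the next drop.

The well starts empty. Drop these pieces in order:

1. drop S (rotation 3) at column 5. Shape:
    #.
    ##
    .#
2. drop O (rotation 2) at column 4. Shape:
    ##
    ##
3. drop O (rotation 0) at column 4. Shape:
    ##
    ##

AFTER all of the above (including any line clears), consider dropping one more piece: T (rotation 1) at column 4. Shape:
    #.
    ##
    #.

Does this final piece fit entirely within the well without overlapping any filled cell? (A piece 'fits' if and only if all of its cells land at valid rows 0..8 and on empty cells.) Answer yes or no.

Answer: no

Derivation:
Drop 1: S rot3 at col 5 lands with bottom-row=0; cleared 0 line(s) (total 0); column heights now [0 0 0 0 0 3 2], max=3
Drop 2: O rot2 at col 4 lands with bottom-row=3; cleared 0 line(s) (total 0); column heights now [0 0 0 0 5 5 2], max=5
Drop 3: O rot0 at col 4 lands with bottom-row=5; cleared 0 line(s) (total 0); column heights now [0 0 0 0 7 7 2], max=7
Test piece T rot1 at col 4 (width 2): heights before test = [0 0 0 0 7 7 2]; fits = False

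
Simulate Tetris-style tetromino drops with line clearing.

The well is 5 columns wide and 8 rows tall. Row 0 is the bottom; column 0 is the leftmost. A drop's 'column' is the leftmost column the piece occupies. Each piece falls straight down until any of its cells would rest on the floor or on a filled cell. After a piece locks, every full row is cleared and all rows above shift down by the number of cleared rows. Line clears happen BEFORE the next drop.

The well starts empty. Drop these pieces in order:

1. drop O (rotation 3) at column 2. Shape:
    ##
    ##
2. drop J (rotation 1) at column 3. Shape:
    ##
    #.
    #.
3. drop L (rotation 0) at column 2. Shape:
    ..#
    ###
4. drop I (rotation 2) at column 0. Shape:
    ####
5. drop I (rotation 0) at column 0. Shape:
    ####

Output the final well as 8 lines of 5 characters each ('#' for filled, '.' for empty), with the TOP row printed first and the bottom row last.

Drop 1: O rot3 at col 2 lands with bottom-row=0; cleared 0 line(s) (total 0); column heights now [0 0 2 2 0], max=2
Drop 2: J rot1 at col 3 lands with bottom-row=2; cleared 0 line(s) (total 0); column heights now [0 0 2 5 5], max=5
Drop 3: L rot0 at col 2 lands with bottom-row=5; cleared 0 line(s) (total 0); column heights now [0 0 6 6 7], max=7
Drop 4: I rot2 at col 0 lands with bottom-row=6; cleared 1 line(s) (total 1); column heights now [0 0 6 6 6], max=6
Drop 5: I rot0 at col 0 lands with bottom-row=6; cleared 0 line(s) (total 1); column heights now [7 7 7 7 6], max=7

Answer: .....
####.
..###
...##
...#.
...#.
..##.
..##.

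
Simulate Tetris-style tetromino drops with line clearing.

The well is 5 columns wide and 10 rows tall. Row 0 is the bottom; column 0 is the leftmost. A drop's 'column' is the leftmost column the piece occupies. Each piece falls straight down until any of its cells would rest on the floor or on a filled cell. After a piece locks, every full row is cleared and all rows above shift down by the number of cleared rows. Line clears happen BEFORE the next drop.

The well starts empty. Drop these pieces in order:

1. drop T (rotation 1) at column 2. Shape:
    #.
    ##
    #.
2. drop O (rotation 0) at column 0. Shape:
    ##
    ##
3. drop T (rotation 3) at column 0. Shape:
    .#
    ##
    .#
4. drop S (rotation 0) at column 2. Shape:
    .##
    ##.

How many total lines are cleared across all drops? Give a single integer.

Drop 1: T rot1 at col 2 lands with bottom-row=0; cleared 0 line(s) (total 0); column heights now [0 0 3 2 0], max=3
Drop 2: O rot0 at col 0 lands with bottom-row=0; cleared 0 line(s) (total 0); column heights now [2 2 3 2 0], max=3
Drop 3: T rot3 at col 0 lands with bottom-row=2; cleared 0 line(s) (total 0); column heights now [4 5 3 2 0], max=5
Drop 4: S rot0 at col 2 lands with bottom-row=3; cleared 0 line(s) (total 0); column heights now [4 5 4 5 5], max=5

Answer: 0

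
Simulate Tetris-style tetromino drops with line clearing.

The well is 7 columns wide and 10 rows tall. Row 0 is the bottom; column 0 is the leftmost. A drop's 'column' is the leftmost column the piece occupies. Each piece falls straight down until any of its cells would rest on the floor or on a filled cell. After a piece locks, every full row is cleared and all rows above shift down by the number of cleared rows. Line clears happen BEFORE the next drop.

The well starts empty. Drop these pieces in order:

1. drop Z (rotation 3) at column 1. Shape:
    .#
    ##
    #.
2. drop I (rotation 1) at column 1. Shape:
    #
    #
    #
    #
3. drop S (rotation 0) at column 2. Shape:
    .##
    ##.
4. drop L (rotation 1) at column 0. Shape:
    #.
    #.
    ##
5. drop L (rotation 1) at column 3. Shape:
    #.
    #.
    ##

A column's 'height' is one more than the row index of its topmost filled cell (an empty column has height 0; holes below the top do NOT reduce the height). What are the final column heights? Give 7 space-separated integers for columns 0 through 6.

Drop 1: Z rot3 at col 1 lands with bottom-row=0; cleared 0 line(s) (total 0); column heights now [0 2 3 0 0 0 0], max=3
Drop 2: I rot1 at col 1 lands with bottom-row=2; cleared 0 line(s) (total 0); column heights now [0 6 3 0 0 0 0], max=6
Drop 3: S rot0 at col 2 lands with bottom-row=3; cleared 0 line(s) (total 0); column heights now [0 6 4 5 5 0 0], max=6
Drop 4: L rot1 at col 0 lands with bottom-row=6; cleared 0 line(s) (total 0); column heights now [9 7 4 5 5 0 0], max=9
Drop 5: L rot1 at col 3 lands with bottom-row=5; cleared 0 line(s) (total 0); column heights now [9 7 4 8 6 0 0], max=9

Answer: 9 7 4 8 6 0 0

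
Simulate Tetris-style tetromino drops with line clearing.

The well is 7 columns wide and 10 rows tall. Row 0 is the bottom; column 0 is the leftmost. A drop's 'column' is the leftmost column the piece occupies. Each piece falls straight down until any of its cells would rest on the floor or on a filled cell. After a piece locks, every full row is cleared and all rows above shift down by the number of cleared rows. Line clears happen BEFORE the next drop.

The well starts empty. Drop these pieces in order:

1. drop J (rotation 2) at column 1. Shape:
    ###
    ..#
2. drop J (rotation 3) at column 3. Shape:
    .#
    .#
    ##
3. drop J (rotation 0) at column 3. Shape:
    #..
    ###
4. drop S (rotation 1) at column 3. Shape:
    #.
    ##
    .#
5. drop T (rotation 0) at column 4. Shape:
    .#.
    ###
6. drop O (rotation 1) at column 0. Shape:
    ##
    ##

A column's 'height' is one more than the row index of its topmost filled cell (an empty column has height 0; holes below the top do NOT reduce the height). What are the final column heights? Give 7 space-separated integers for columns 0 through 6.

Drop 1: J rot2 at col 1 lands with bottom-row=0; cleared 0 line(s) (total 0); column heights now [0 2 2 2 0 0 0], max=2
Drop 2: J rot3 at col 3 lands with bottom-row=2; cleared 0 line(s) (total 0); column heights now [0 2 2 3 5 0 0], max=5
Drop 3: J rot0 at col 3 lands with bottom-row=5; cleared 0 line(s) (total 0); column heights now [0 2 2 7 6 6 0], max=7
Drop 4: S rot1 at col 3 lands with bottom-row=6; cleared 0 line(s) (total 0); column heights now [0 2 2 9 8 6 0], max=9
Drop 5: T rot0 at col 4 lands with bottom-row=8; cleared 0 line(s) (total 0); column heights now [0 2 2 9 9 10 9], max=10
Drop 6: O rot1 at col 0 lands with bottom-row=2; cleared 0 line(s) (total 0); column heights now [4 4 2 9 9 10 9], max=10

Answer: 4 4 2 9 9 10 9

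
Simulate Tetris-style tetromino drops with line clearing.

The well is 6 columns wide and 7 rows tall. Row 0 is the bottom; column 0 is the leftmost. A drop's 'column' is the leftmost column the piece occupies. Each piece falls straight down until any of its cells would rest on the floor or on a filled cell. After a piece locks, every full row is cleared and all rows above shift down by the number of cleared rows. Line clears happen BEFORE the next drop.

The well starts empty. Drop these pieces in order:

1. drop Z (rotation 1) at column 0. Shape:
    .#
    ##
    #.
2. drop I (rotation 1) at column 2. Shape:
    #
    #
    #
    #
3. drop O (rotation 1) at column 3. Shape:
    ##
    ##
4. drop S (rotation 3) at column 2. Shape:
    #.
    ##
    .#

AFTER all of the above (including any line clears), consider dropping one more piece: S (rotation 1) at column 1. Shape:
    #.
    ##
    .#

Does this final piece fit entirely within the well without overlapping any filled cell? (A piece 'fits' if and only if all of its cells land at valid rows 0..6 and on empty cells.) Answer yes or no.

Answer: no

Derivation:
Drop 1: Z rot1 at col 0 lands with bottom-row=0; cleared 0 line(s) (total 0); column heights now [2 3 0 0 0 0], max=3
Drop 2: I rot1 at col 2 lands with bottom-row=0; cleared 0 line(s) (total 0); column heights now [2 3 4 0 0 0], max=4
Drop 3: O rot1 at col 3 lands with bottom-row=0; cleared 0 line(s) (total 0); column heights now [2 3 4 2 2 0], max=4
Drop 4: S rot3 at col 2 lands with bottom-row=3; cleared 0 line(s) (total 0); column heights now [2 3 6 5 2 0], max=6
Test piece S rot1 at col 1 (width 2): heights before test = [2 3 6 5 2 0]; fits = False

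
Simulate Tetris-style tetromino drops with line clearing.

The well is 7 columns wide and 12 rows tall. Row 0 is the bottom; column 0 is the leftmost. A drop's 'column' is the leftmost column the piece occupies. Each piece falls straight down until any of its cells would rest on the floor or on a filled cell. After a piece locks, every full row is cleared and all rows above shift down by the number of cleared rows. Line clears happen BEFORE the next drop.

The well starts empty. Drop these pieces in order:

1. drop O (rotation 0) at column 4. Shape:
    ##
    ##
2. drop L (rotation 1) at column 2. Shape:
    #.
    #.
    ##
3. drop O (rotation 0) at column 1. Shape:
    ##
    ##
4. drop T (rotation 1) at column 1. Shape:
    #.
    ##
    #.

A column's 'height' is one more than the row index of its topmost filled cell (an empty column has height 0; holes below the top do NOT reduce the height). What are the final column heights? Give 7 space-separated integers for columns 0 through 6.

Drop 1: O rot0 at col 4 lands with bottom-row=0; cleared 0 line(s) (total 0); column heights now [0 0 0 0 2 2 0], max=2
Drop 2: L rot1 at col 2 lands with bottom-row=0; cleared 0 line(s) (total 0); column heights now [0 0 3 1 2 2 0], max=3
Drop 3: O rot0 at col 1 lands with bottom-row=3; cleared 0 line(s) (total 0); column heights now [0 5 5 1 2 2 0], max=5
Drop 4: T rot1 at col 1 lands with bottom-row=5; cleared 0 line(s) (total 0); column heights now [0 8 7 1 2 2 0], max=8

Answer: 0 8 7 1 2 2 0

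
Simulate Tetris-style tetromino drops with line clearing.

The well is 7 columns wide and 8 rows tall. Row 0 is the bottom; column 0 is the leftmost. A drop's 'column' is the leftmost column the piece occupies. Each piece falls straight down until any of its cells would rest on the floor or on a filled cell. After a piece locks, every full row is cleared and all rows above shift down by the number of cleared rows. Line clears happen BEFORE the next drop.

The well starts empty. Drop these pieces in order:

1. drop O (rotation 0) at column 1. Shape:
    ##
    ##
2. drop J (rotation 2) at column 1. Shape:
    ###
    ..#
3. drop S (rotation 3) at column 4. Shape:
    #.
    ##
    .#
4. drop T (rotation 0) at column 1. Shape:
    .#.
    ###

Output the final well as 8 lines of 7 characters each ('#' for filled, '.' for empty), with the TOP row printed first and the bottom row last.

Answer: .......
.......
.......
..#....
.###...
.####..
.#####.
.##..#.

Derivation:
Drop 1: O rot0 at col 1 lands with bottom-row=0; cleared 0 line(s) (total 0); column heights now [0 2 2 0 0 0 0], max=2
Drop 2: J rot2 at col 1 lands with bottom-row=1; cleared 0 line(s) (total 0); column heights now [0 3 3 3 0 0 0], max=3
Drop 3: S rot3 at col 4 lands with bottom-row=0; cleared 0 line(s) (total 0); column heights now [0 3 3 3 3 2 0], max=3
Drop 4: T rot0 at col 1 lands with bottom-row=3; cleared 0 line(s) (total 0); column heights now [0 4 5 4 3 2 0], max=5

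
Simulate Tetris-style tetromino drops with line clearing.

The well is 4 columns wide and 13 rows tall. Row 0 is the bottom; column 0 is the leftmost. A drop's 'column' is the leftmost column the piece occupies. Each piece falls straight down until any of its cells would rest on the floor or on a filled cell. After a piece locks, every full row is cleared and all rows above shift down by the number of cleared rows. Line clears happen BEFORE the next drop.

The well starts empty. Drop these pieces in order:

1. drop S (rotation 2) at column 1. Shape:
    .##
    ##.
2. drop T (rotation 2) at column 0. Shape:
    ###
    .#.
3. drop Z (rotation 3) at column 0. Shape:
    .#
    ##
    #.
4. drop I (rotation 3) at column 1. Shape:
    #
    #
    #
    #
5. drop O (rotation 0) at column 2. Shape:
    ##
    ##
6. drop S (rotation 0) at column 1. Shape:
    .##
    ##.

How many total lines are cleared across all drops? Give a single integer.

Drop 1: S rot2 at col 1 lands with bottom-row=0; cleared 0 line(s) (total 0); column heights now [0 1 2 2], max=2
Drop 2: T rot2 at col 0 lands with bottom-row=1; cleared 0 line(s) (total 0); column heights now [3 3 3 2], max=3
Drop 3: Z rot3 at col 0 lands with bottom-row=3; cleared 0 line(s) (total 0); column heights now [5 6 3 2], max=6
Drop 4: I rot3 at col 1 lands with bottom-row=6; cleared 0 line(s) (total 0); column heights now [5 10 3 2], max=10
Drop 5: O rot0 at col 2 lands with bottom-row=3; cleared 1 line(s) (total 1); column heights now [4 9 4 4], max=9
Drop 6: S rot0 at col 1 lands with bottom-row=9; cleared 0 line(s) (total 1); column heights now [4 10 11 11], max=11

Answer: 1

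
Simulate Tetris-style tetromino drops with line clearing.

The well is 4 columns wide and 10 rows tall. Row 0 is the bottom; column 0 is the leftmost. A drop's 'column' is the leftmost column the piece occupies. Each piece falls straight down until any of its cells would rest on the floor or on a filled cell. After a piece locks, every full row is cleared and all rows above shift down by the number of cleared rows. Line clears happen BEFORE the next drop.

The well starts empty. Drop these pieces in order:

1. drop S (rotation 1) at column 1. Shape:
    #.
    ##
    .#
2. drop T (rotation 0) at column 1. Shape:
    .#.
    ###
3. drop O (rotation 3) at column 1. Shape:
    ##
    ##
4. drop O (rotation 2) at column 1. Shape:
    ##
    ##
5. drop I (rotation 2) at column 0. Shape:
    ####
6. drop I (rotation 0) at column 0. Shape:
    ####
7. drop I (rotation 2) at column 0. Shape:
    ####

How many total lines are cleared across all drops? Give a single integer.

Drop 1: S rot1 at col 1 lands with bottom-row=0; cleared 0 line(s) (total 0); column heights now [0 3 2 0], max=3
Drop 2: T rot0 at col 1 lands with bottom-row=3; cleared 0 line(s) (total 0); column heights now [0 4 5 4], max=5
Drop 3: O rot3 at col 1 lands with bottom-row=5; cleared 0 line(s) (total 0); column heights now [0 7 7 4], max=7
Drop 4: O rot2 at col 1 lands with bottom-row=7; cleared 0 line(s) (total 0); column heights now [0 9 9 4], max=9
Drop 5: I rot2 at col 0 lands with bottom-row=9; cleared 1 line(s) (total 1); column heights now [0 9 9 4], max=9
Drop 6: I rot0 at col 0 lands with bottom-row=9; cleared 1 line(s) (total 2); column heights now [0 9 9 4], max=9
Drop 7: I rot2 at col 0 lands with bottom-row=9; cleared 1 line(s) (total 3); column heights now [0 9 9 4], max=9

Answer: 3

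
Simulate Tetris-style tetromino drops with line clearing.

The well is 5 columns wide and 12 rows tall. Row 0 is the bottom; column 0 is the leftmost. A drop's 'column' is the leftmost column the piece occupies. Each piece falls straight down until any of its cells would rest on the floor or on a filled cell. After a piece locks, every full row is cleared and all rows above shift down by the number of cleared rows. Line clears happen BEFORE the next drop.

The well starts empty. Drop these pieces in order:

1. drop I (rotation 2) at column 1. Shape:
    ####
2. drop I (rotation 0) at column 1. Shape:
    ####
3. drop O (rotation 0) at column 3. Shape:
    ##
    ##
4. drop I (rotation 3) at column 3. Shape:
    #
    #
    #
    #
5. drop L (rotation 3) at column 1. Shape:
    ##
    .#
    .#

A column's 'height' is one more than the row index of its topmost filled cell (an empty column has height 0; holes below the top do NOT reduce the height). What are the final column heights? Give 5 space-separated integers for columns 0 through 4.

Answer: 0 5 5 8 4

Derivation:
Drop 1: I rot2 at col 1 lands with bottom-row=0; cleared 0 line(s) (total 0); column heights now [0 1 1 1 1], max=1
Drop 2: I rot0 at col 1 lands with bottom-row=1; cleared 0 line(s) (total 0); column heights now [0 2 2 2 2], max=2
Drop 3: O rot0 at col 3 lands with bottom-row=2; cleared 0 line(s) (total 0); column heights now [0 2 2 4 4], max=4
Drop 4: I rot3 at col 3 lands with bottom-row=4; cleared 0 line(s) (total 0); column heights now [0 2 2 8 4], max=8
Drop 5: L rot3 at col 1 lands with bottom-row=2; cleared 0 line(s) (total 0); column heights now [0 5 5 8 4], max=8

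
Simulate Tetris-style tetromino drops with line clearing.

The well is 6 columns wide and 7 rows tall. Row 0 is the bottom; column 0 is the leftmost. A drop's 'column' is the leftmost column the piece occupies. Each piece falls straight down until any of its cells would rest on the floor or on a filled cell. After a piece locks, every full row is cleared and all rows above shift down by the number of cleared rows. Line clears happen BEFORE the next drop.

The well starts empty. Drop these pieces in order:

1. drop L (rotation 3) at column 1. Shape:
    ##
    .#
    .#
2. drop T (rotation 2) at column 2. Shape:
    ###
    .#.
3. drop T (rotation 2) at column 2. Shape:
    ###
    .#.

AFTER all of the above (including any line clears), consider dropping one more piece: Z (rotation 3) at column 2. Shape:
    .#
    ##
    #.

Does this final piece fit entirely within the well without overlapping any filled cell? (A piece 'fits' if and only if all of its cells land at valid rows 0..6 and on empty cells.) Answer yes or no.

Answer: no

Derivation:
Drop 1: L rot3 at col 1 lands with bottom-row=0; cleared 0 line(s) (total 0); column heights now [0 3 3 0 0 0], max=3
Drop 2: T rot2 at col 2 lands with bottom-row=2; cleared 0 line(s) (total 0); column heights now [0 3 4 4 4 0], max=4
Drop 3: T rot2 at col 2 lands with bottom-row=4; cleared 0 line(s) (total 0); column heights now [0 3 6 6 6 0], max=6
Test piece Z rot3 at col 2 (width 2): heights before test = [0 3 6 6 6 0]; fits = False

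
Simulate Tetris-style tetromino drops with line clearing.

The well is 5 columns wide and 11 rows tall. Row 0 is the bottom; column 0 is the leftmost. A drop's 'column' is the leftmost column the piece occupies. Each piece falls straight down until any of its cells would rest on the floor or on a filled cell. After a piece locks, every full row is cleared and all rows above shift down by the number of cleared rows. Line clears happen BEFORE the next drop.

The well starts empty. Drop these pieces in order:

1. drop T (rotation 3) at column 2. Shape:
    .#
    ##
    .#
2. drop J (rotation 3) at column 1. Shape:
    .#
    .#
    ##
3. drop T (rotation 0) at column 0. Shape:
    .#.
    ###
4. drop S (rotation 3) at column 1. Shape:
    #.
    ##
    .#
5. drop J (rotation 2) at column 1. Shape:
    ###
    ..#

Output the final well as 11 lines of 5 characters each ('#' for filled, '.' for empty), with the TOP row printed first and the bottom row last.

Answer: .....
.###.
.#.#.
.##..
.##..
###..
..#..
..#..
.###.
..##.
...#.

Derivation:
Drop 1: T rot3 at col 2 lands with bottom-row=0; cleared 0 line(s) (total 0); column heights now [0 0 2 3 0], max=3
Drop 2: J rot3 at col 1 lands with bottom-row=2; cleared 0 line(s) (total 0); column heights now [0 3 5 3 0], max=5
Drop 3: T rot0 at col 0 lands with bottom-row=5; cleared 0 line(s) (total 0); column heights now [6 7 6 3 0], max=7
Drop 4: S rot3 at col 1 lands with bottom-row=6; cleared 0 line(s) (total 0); column heights now [6 9 8 3 0], max=9
Drop 5: J rot2 at col 1 lands with bottom-row=8; cleared 0 line(s) (total 0); column heights now [6 10 10 10 0], max=10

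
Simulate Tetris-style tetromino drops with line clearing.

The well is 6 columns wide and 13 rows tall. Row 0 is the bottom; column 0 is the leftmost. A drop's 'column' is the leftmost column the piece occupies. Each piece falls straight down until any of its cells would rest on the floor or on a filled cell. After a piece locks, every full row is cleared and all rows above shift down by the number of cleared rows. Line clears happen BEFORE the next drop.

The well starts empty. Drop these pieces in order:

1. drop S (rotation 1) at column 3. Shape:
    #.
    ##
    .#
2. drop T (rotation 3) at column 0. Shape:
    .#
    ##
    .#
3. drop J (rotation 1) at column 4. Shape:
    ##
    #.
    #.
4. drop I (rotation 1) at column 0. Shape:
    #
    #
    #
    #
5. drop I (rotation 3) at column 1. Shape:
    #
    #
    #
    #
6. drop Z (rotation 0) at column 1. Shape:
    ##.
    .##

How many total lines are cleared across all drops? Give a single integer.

Answer: 0

Derivation:
Drop 1: S rot1 at col 3 lands with bottom-row=0; cleared 0 line(s) (total 0); column heights now [0 0 0 3 2 0], max=3
Drop 2: T rot3 at col 0 lands with bottom-row=0; cleared 0 line(s) (total 0); column heights now [2 3 0 3 2 0], max=3
Drop 3: J rot1 at col 4 lands with bottom-row=2; cleared 0 line(s) (total 0); column heights now [2 3 0 3 5 5], max=5
Drop 4: I rot1 at col 0 lands with bottom-row=2; cleared 0 line(s) (total 0); column heights now [6 3 0 3 5 5], max=6
Drop 5: I rot3 at col 1 lands with bottom-row=3; cleared 0 line(s) (total 0); column heights now [6 7 0 3 5 5], max=7
Drop 6: Z rot0 at col 1 lands with bottom-row=6; cleared 0 line(s) (total 0); column heights now [6 8 8 7 5 5], max=8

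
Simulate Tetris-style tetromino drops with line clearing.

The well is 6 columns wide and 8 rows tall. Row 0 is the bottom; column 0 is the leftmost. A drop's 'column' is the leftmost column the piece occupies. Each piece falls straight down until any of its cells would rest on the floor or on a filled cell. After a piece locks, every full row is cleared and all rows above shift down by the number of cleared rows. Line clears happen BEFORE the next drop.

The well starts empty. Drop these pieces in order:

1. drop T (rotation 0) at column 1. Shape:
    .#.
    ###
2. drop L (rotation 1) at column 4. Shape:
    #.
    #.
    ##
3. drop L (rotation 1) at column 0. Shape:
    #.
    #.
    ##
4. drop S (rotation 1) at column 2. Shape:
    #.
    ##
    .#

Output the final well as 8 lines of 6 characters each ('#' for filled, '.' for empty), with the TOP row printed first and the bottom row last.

Drop 1: T rot0 at col 1 lands with bottom-row=0; cleared 0 line(s) (total 0); column heights now [0 1 2 1 0 0], max=2
Drop 2: L rot1 at col 4 lands with bottom-row=0; cleared 0 line(s) (total 0); column heights now [0 1 2 1 3 1], max=3
Drop 3: L rot1 at col 0 lands with bottom-row=1; cleared 0 line(s) (total 0); column heights now [4 2 2 1 3 1], max=4
Drop 4: S rot1 at col 2 lands with bottom-row=1; cleared 0 line(s) (total 0); column heights now [4 2 4 3 3 1], max=4

Answer: ......
......
......
......
#.#...
#.###.
#####.
.#####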